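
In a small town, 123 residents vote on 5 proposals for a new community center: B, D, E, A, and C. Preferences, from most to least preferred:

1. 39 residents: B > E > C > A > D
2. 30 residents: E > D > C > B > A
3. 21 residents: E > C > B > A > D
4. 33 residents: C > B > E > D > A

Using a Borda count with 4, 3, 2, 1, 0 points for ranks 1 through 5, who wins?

E

B: 39·4 + 30·1 + 21·2 + 33·3 = 327
D: 39·0 + 30·3 + 21·0 + 33·1 = 123
E: 39·3 + 30·4 + 21·4 + 33·2 = 387
A: 39·1 + 30·0 + 21·1 + 33·0 = 60
C: 39·2 + 30·2 + 21·3 + 33·4 = 333
E has the highest Borda score (387).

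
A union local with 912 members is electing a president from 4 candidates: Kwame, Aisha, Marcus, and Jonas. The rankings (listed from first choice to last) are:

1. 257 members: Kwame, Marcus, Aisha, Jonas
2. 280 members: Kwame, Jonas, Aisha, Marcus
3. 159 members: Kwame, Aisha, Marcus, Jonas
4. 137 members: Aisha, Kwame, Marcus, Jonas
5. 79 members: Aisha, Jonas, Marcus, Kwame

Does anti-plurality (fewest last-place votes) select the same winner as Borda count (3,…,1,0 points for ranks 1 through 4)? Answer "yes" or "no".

no

Anti-plurality — last-place votes: Kwame 79, Aisha 0, Marcus 280, Jonas 553. Winner: Aisha.
Borda — scores: Kwame 2362, Aisha 1503, Marcus 889, Jonas 718. Winner: Kwame.
The two methods disagree.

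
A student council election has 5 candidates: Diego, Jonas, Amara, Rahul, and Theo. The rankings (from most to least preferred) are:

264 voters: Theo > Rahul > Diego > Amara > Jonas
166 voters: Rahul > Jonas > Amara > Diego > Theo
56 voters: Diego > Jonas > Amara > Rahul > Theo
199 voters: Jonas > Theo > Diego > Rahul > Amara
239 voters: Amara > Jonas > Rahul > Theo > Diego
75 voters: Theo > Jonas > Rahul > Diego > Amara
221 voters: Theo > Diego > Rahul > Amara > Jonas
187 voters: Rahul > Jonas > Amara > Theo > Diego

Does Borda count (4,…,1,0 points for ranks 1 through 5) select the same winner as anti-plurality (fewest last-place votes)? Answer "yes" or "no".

Borda — scores: Diego 2054, Jonas 2965, Amara 2259, Rahul 3529, Theo 3263. Winner: Rahul.
Anti-plurality — last-place votes: Diego 426, Jonas 485, Amara 274, Rahul 0, Theo 222. Winner: Rahul.
The two methods agree.

yes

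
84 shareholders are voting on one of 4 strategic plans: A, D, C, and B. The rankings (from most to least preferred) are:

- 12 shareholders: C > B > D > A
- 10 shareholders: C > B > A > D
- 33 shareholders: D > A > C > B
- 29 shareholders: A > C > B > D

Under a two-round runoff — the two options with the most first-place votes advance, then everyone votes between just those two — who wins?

Round 1 first-place votes: A 29, D 33, C 22, B 0.
D and A advance.
Runoff: D is preferred to A by 45 voters; A by 39.
D wins the runoff.

D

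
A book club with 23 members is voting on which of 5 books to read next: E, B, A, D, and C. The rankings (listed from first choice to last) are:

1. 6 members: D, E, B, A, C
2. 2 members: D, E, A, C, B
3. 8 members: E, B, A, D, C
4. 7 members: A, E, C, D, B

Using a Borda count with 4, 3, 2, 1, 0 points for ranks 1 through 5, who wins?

E: 6·3 + 2·3 + 8·4 + 7·3 = 77
B: 6·2 + 2·0 + 8·3 + 7·0 = 36
A: 6·1 + 2·2 + 8·2 + 7·4 = 54
D: 6·4 + 2·4 + 8·1 + 7·1 = 47
C: 6·0 + 2·1 + 8·0 + 7·2 = 16
E has the highest Borda score (77).

E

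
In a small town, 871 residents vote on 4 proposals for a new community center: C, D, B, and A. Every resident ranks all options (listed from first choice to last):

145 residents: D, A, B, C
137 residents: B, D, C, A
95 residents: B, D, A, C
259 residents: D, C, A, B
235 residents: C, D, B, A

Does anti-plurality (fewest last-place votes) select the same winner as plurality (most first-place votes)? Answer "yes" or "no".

yes

Anti-plurality — last-place votes: C 240, D 0, B 259, A 372. Winner: D.
Plurality — first-place votes: C 235, D 404, B 232, A 0. Winner: D.
The two methods agree.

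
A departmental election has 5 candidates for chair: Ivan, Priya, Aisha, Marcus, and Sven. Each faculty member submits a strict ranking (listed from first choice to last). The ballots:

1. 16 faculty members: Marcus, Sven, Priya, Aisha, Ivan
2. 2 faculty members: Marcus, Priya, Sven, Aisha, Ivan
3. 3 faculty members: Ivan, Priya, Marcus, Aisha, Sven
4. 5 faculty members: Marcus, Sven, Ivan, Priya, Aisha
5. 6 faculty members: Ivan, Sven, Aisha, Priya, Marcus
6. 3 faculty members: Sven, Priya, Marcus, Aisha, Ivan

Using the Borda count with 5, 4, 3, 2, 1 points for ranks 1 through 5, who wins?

Ivan: 16·1 + 2·1 + 3·5 + 5·3 + 6·5 + 3·1 = 81
Priya: 16·3 + 2·4 + 3·4 + 5·2 + 6·2 + 3·4 = 102
Aisha: 16·2 + 2·2 + 3·2 + 5·1 + 6·3 + 3·2 = 71
Marcus: 16·5 + 2·5 + 3·3 + 5·5 + 6·1 + 3·3 = 139
Sven: 16·4 + 2·3 + 3·1 + 5·4 + 6·4 + 3·5 = 132
Marcus has the highest Borda score (139).

Marcus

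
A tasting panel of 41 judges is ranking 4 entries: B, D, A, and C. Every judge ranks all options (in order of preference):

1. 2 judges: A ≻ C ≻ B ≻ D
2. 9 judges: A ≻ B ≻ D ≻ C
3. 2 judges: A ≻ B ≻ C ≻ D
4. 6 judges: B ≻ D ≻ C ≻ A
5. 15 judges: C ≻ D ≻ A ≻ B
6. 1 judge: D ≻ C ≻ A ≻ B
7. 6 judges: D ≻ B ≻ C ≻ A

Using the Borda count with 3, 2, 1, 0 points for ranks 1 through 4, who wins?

B: 2·1 + 9·2 + 2·2 + 6·3 + 15·0 + 1·0 + 6·2 = 54
D: 2·0 + 9·1 + 2·0 + 6·2 + 15·2 + 1·3 + 6·3 = 72
A: 2·3 + 9·3 + 2·3 + 6·0 + 15·1 + 1·1 + 6·0 = 55
C: 2·2 + 9·0 + 2·1 + 6·1 + 15·3 + 1·2 + 6·1 = 65
D has the highest Borda score (72).

D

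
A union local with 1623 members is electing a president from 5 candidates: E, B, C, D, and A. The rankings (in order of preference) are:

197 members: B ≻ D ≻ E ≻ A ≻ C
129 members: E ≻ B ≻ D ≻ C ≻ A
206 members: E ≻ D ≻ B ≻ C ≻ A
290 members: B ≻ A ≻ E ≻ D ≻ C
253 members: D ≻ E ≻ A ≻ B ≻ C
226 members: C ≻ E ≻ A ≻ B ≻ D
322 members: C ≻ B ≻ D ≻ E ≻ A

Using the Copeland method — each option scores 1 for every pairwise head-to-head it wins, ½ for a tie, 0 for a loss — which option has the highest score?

E: beats B, C, D, and A → score 4.
B: beats C, D, and A; loses to E → score 3.
C: beats A; loses to E, B, and D → score 1.
D: beats C and A; loses to E and B → score 2.
A: loses to E, B, C, and D → score 0.
E has the best pairwise record.

E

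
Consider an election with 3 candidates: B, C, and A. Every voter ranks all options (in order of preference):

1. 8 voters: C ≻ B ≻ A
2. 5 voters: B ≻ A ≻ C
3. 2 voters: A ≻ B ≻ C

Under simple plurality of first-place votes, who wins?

C

First-place votes: B 5, C 8, A 2.
C has the most first-place votes.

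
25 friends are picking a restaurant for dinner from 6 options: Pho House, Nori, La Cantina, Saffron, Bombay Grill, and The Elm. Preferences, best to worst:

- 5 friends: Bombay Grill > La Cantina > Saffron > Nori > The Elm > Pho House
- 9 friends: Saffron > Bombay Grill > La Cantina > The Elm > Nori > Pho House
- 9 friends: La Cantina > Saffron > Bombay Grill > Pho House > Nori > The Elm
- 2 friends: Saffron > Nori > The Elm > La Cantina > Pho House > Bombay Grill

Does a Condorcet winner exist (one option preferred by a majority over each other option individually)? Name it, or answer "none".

Checking pairwise contests:
Nori beats Pho House 16–9.
La Cantina beats Nori 23–2.
Bombay Grill beats La Cantina 14–11.
La Cantina beats Saffron 14–11.
Saffron beats Bombay Grill 20–5.
Nori beats The Elm 16–9.
Every option loses at least one head-to-head, so there is no Condorcet winner.

none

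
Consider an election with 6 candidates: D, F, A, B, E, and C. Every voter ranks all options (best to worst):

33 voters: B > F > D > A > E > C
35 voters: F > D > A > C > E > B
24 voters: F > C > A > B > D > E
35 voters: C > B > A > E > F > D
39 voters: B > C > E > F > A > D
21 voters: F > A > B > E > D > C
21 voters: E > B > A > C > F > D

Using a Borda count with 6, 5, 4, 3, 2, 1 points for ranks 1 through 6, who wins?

D: 33·4 + 35·5 + 24·2 + 35·1 + 39·1 + 21·2 + 21·1 = 492
F: 33·5 + 35·6 + 24·6 + 35·2 + 39·3 + 21·6 + 21·2 = 874
A: 33·3 + 35·4 + 24·4 + 35·4 + 39·2 + 21·5 + 21·4 = 742
B: 33·6 + 35·1 + 24·3 + 35·5 + 39·6 + 21·4 + 21·5 = 903
E: 33·2 + 35·2 + 24·1 + 35·3 + 39·4 + 21·3 + 21·6 = 610
C: 33·1 + 35·3 + 24·5 + 35·6 + 39·5 + 21·1 + 21·3 = 747
B has the highest Borda score (903).

B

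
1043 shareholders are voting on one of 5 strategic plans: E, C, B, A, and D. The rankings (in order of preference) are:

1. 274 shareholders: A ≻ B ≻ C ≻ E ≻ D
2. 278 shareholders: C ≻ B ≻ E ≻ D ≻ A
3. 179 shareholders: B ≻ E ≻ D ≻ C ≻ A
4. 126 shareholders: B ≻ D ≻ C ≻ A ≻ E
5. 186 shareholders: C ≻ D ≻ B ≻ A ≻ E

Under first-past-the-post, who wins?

First-place votes: E 0, C 464, B 305, A 274, D 0.
C has the most first-place votes.

C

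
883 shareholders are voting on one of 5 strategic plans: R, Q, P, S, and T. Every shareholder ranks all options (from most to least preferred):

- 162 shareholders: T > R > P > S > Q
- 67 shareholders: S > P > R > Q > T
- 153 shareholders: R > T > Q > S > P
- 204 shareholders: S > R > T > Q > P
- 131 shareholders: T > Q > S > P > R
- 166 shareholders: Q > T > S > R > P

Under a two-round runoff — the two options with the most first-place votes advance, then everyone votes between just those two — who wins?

Round 1 first-place votes: R 153, Q 166, P 0, S 271, T 293.
T and S advance.
Runoff: T is preferred to S by 612 voters; S by 271.
T wins the runoff.

T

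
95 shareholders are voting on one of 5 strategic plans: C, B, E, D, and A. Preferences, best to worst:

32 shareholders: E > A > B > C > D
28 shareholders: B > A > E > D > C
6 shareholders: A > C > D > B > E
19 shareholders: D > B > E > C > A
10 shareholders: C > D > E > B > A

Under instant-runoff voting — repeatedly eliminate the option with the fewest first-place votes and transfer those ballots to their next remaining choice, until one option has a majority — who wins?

Round 1: C 10, B 28, E 32, D 19, A 6. Eliminate A.
Round 2: C 16, B 28, E 32, D 19. Eliminate C.
Round 3: B 28, E 32, D 35. Eliminate B.
Round 4: E 60, D 35. E has a majority.

E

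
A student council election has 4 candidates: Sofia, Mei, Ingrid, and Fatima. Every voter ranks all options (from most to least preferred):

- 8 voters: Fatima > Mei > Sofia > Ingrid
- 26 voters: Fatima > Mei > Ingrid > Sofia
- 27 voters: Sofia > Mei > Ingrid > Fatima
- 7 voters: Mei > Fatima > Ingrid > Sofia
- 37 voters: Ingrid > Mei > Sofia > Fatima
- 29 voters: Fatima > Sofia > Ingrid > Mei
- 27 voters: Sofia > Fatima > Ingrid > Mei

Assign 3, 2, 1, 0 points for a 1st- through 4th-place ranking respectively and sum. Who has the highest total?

Sofia: 8·1 + 26·0 + 27·3 + 7·0 + 37·1 + 29·2 + 27·3 = 265
Mei: 8·2 + 26·2 + 27·2 + 7·3 + 37·2 + 29·0 + 27·0 = 217
Ingrid: 8·0 + 26·1 + 27·1 + 7·1 + 37·3 + 29·1 + 27·1 = 227
Fatima: 8·3 + 26·3 + 27·0 + 7·2 + 37·0 + 29·3 + 27·2 = 257
Sofia has the highest Borda score (265).

Sofia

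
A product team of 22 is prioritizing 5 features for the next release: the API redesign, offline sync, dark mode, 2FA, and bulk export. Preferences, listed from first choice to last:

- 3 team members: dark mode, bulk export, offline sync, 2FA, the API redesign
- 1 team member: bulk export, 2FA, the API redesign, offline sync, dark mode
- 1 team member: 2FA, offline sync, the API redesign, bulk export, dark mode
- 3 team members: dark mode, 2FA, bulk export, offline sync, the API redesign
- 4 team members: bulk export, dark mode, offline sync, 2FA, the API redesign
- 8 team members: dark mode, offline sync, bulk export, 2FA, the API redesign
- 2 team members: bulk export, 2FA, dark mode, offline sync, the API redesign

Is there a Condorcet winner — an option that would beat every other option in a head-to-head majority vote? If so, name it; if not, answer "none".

dark mode

dark mode vs the API redesign: 20–2 for dark mode.
dark mode vs offline sync: 20–2 for dark mode.
dark mode vs 2FA: 18–4 for dark mode.
dark mode vs bulk export: 14–8 for dark mode.
dark mode beats every other option head-to-head.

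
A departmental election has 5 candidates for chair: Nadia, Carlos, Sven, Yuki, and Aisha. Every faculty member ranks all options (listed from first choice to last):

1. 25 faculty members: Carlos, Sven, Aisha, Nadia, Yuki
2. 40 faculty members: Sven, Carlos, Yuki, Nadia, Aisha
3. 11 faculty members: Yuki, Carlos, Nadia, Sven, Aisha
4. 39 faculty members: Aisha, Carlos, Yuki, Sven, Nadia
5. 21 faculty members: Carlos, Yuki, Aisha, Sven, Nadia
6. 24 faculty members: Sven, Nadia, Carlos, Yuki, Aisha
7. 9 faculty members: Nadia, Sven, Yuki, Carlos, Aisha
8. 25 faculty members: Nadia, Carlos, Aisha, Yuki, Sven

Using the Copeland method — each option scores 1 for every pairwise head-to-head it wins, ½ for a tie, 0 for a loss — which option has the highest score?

Carlos

Nadia: beats Aisha; loses to Carlos, Sven, and Yuki → score 1.
Carlos: beats Nadia, Sven, Yuki, and Aisha → score 4.
Sven: beats Nadia, Yuki, and Aisha; loses to Carlos → score 3.
Yuki: beats Nadia and Aisha; loses to Carlos and Sven → score 2.
Aisha: loses to Nadia, Carlos, Sven, and Yuki → score 0.
Carlos has the best pairwise record.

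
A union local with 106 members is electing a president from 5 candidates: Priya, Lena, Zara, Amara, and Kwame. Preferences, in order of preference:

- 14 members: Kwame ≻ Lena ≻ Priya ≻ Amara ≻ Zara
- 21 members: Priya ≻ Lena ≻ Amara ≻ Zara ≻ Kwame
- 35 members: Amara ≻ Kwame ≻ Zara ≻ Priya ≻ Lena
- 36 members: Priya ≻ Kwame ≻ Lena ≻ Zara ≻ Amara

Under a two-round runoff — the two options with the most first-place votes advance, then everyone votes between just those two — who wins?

Priya

Round 1 first-place votes: Priya 57, Lena 0, Zara 0, Amara 35, Kwame 14.
Priya and Amara advance.
Runoff: Priya is preferred to Amara by 71 voters; Amara by 35.
Priya wins the runoff.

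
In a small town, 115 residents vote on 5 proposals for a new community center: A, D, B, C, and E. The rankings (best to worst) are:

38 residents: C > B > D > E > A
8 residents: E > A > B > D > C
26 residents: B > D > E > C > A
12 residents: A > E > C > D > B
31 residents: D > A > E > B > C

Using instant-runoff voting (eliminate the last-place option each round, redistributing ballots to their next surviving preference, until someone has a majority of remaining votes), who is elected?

B

Round 1: A 12, D 31, B 26, C 38, E 8. Eliminate E.
Round 2: A 20, D 31, B 26, C 38. Eliminate A.
Round 3: D 31, B 34, C 50. Eliminate D.
Round 4: B 65, C 50. B has a majority.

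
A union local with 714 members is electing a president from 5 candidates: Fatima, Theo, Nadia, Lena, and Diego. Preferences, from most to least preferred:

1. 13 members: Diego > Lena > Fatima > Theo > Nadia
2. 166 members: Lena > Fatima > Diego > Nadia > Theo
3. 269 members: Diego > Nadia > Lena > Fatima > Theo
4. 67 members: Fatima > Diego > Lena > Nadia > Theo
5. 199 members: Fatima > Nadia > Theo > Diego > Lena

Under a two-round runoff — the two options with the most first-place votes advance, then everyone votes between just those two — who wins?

Fatima

Round 1 first-place votes: Fatima 266, Theo 0, Nadia 0, Lena 166, Diego 282.
Diego and Fatima advance.
Runoff: Diego is preferred to Fatima by 282 voters; Fatima by 432.
Fatima wins the runoff.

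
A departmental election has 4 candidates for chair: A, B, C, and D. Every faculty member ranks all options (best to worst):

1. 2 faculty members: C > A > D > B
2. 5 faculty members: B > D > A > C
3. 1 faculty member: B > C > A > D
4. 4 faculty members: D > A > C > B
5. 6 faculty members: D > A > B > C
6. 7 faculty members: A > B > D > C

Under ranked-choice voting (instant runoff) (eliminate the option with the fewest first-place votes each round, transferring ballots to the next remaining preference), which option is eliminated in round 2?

Round 1: A 7, B 6, C 2, D 10. Eliminate C.
Round 2: A 9, B 6, D 10. Eliminate B.

B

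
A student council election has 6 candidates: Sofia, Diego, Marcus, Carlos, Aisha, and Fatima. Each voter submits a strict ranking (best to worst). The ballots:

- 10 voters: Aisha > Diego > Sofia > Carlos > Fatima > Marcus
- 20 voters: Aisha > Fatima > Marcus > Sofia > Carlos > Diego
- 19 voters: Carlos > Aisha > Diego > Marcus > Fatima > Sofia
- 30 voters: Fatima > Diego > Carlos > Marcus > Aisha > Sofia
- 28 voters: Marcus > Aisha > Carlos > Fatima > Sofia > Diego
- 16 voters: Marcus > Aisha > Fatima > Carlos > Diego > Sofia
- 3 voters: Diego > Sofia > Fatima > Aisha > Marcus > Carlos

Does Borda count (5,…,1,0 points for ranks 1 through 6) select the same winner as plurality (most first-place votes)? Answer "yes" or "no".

no

Borda — scores: Sofia 110, Diego 248, Marcus 381, Carlos 341, Aisha 438, Fatima 372. Winner: Aisha.
Plurality — first-place votes: Sofia 0, Diego 3, Marcus 44, Carlos 19, Aisha 30, Fatima 30. Winner: Marcus.
The two methods disagree.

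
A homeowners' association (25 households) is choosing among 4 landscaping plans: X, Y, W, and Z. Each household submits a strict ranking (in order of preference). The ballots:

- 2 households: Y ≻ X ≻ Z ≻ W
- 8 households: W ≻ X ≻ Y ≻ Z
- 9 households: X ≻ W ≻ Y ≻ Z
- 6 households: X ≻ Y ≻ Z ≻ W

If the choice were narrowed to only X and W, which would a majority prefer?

X

Voters preferring X to W: 17; preferring W to X: 8.
X wins the head-to-head.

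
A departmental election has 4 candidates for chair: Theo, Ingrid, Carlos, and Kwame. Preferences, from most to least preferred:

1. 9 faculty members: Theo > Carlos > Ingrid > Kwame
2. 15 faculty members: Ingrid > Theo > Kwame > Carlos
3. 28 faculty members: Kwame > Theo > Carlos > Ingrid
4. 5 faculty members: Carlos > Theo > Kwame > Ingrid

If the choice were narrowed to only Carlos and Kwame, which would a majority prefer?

Voters preferring Carlos to Kwame: 14; preferring Kwame to Carlos: 43.
Kwame wins the head-to-head.

Kwame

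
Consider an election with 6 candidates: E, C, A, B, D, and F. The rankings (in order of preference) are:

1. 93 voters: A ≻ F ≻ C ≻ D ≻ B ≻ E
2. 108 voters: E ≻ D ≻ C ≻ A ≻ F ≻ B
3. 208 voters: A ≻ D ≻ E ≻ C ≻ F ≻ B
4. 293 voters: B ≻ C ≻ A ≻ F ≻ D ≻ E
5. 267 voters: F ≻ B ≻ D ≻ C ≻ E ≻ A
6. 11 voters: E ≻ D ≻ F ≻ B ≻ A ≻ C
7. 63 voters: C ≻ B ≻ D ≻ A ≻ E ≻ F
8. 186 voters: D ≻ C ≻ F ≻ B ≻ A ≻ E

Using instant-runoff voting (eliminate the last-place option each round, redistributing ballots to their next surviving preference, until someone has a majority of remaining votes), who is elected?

Round 1: E 119, C 63, A 301, B 293, D 186, F 267. Eliminate C.
Round 2: E 119, A 301, B 356, D 186, F 267. Eliminate E.
Round 3: A 301, B 356, D 305, F 267. Eliminate F.
Round 4: A 301, B 623, D 305. B has a majority.

B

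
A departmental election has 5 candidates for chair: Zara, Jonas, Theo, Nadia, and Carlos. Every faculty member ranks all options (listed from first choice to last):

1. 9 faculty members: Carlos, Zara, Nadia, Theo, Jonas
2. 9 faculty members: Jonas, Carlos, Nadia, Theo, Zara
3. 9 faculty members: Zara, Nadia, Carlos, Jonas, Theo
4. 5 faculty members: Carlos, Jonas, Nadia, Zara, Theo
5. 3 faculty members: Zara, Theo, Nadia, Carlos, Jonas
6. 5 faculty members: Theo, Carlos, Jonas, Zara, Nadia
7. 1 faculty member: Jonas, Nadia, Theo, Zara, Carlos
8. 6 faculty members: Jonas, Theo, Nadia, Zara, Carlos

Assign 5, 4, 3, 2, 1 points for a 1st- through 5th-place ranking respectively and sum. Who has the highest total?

Carlos

Zara: 9·4 + 9·1 + 9·5 + 5·2 + 3·5 + 5·2 + 1·2 + 6·2 = 139
Jonas: 9·1 + 9·5 + 9·2 + 5·4 + 3·1 + 5·3 + 1·5 + 6·5 = 145
Theo: 9·2 + 9·2 + 9·1 + 5·1 + 3·4 + 5·5 + 1·3 + 6·4 = 114
Nadia: 9·3 + 9·3 + 9·4 + 5·3 + 3·3 + 5·1 + 1·4 + 6·3 = 141
Carlos: 9·5 + 9·4 + 9·3 + 5·5 + 3·2 + 5·4 + 1·1 + 6·1 = 166
Carlos has the highest Borda score (166).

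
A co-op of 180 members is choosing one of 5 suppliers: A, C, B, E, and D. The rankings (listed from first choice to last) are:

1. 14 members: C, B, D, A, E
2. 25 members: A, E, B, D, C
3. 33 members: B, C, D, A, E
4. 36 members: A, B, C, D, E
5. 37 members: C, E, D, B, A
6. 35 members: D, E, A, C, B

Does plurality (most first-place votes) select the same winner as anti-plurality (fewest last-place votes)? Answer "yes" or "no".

no

Plurality — first-place votes: A 61, C 51, B 33, E 0, D 35. Winner: A.
Anti-plurality — last-place votes: A 37, C 25, B 35, E 83, D 0. Winner: D.
The two methods disagree.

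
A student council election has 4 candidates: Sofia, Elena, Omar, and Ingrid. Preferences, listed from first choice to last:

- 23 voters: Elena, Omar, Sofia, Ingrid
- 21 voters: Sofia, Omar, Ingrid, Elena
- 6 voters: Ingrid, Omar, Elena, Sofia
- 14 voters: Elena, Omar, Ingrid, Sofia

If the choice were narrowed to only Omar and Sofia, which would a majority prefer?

Voters preferring Omar to Sofia: 43; preferring Sofia to Omar: 21.
Omar wins the head-to-head.

Omar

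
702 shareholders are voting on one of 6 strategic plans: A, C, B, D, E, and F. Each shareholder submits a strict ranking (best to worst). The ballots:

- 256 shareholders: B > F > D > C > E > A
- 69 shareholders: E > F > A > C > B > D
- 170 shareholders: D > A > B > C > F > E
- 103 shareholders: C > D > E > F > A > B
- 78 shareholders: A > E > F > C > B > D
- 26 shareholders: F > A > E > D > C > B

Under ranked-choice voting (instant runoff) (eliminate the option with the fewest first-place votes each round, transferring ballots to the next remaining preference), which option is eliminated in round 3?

Round 1: A 78, C 103, B 256, D 170, E 69, F 26. Eliminate F.
Round 2: A 104, C 103, B 256, D 170, E 69. Eliminate E.
Round 3: A 173, C 103, B 256, D 170. Eliminate C.

C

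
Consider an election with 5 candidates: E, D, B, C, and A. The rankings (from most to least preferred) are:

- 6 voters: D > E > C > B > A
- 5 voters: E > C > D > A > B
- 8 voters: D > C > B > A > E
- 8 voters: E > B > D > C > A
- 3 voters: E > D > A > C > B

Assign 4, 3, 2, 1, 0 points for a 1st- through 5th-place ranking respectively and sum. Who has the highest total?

D

E: 6·3 + 5·4 + 8·0 + 8·4 + 3·4 = 82
D: 6·4 + 5·2 + 8·4 + 8·2 + 3·3 = 91
B: 6·1 + 5·0 + 8·2 + 8·3 + 3·0 = 46
C: 6·2 + 5·3 + 8·3 + 8·1 + 3·1 = 62
A: 6·0 + 5·1 + 8·1 + 8·0 + 3·2 = 19
D has the highest Borda score (91).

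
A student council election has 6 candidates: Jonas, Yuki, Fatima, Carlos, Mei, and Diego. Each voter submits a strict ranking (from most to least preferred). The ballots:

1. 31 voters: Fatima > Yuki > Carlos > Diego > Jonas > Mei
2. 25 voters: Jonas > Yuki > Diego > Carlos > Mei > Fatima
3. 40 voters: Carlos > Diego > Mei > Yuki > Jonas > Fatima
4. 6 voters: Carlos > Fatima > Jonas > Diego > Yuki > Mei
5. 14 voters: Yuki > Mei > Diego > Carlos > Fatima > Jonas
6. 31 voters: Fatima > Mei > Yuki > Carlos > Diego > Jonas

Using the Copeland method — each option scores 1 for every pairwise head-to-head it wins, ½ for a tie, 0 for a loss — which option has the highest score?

Jonas: loses to Yuki, Fatima, Carlos, Mei, and Diego → score 0.
Yuki: beats Jonas, Fatima, Carlos, Mei, and Diego → score 5.
Fatima: beats Jonas; loses to Yuki, Carlos, Mei, and Diego → score 1.
Carlos: beats Jonas, Fatima, Mei, and Diego; loses to Yuki → score 4.
Mei: beats Jonas and Fatima; loses to Yuki, Carlos, and Diego → score 2.
Diego: beats Jonas, Fatima, and Mei; loses to Yuki and Carlos → score 3.
Yuki has the best pairwise record.

Yuki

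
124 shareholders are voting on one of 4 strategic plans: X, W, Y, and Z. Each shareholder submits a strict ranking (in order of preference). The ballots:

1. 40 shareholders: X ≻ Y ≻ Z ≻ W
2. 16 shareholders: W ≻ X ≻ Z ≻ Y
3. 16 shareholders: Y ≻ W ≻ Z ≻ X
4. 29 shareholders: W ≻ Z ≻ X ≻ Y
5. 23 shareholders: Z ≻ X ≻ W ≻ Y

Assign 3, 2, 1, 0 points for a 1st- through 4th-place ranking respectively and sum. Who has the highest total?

X: 40·3 + 16·2 + 16·0 + 29·1 + 23·2 = 227
W: 40·0 + 16·3 + 16·2 + 29·3 + 23·1 = 190
Y: 40·2 + 16·0 + 16·3 + 29·0 + 23·0 = 128
Z: 40·1 + 16·1 + 16·1 + 29·2 + 23·3 = 199
X has the highest Borda score (227).

X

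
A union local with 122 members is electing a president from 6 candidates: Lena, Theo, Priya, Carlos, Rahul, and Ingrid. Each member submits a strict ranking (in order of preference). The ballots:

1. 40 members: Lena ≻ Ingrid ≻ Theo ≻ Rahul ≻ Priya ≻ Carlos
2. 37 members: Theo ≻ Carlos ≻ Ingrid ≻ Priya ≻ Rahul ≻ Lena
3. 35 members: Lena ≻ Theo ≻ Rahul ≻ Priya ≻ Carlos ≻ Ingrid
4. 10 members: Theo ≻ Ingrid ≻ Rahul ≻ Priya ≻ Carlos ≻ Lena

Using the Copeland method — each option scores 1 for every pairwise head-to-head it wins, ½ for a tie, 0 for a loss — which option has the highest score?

Lena

Lena: beats Theo, Priya, Carlos, Rahul, and Ingrid → score 5.
Theo: beats Priya, Carlos, Rahul, and Ingrid; loses to Lena → score 4.
Priya: beats Carlos; loses to Lena, Theo, Rahul, and Ingrid → score 1.
Carlos: beats Ingrid; loses to Lena, Theo, Priya, and Rahul → score 1.
Rahul: beats Priya and Carlos; loses to Lena, Theo, and Ingrid → score 2.
Ingrid: beats Priya and Rahul; loses to Lena, Theo, and Carlos → score 2.
Lena has the best pairwise record.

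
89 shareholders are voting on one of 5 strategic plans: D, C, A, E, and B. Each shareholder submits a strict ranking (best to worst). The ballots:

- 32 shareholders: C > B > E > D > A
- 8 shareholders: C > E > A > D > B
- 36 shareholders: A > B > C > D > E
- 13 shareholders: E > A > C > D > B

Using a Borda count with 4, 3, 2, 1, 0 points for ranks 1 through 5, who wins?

C

D: 32·1 + 8·1 + 36·1 + 13·1 = 89
C: 32·4 + 8·4 + 36·2 + 13·2 = 258
A: 32·0 + 8·2 + 36·4 + 13·3 = 199
E: 32·2 + 8·3 + 36·0 + 13·4 = 140
B: 32·3 + 8·0 + 36·3 + 13·0 = 204
C has the highest Borda score (258).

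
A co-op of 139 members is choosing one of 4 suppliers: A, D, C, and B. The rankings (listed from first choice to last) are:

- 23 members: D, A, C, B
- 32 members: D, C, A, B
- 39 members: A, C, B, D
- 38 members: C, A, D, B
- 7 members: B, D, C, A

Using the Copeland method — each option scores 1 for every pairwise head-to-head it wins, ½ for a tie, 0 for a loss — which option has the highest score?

A: beats D and B; loses to C → score 2.
D: beats B; loses to A and C → score 1.
C: beats A, D, and B → score 3.
B: loses to A, D, and C → score 0.
C has the best pairwise record.

C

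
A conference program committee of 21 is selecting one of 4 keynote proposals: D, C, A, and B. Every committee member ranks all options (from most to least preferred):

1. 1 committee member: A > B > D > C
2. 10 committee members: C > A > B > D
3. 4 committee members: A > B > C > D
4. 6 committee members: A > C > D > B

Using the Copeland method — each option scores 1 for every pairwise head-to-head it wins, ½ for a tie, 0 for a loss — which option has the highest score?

D: loses to C, A, and B → score 0.
C: beats D and B; loses to A → score 2.
A: beats D, C, and B → score 3.
B: beats D; loses to C and A → score 1.
A has the best pairwise record.

A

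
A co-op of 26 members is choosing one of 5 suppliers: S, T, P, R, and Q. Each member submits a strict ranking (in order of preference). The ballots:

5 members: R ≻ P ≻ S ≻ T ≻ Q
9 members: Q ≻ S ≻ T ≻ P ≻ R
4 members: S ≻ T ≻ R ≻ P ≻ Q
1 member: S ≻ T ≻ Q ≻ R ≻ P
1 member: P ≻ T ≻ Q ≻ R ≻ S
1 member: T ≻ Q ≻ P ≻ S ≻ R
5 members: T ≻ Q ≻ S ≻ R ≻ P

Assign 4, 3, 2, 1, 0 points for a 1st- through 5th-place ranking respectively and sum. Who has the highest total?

S

S: 5·2 + 9·3 + 4·4 + 1·4 + 1·0 + 1·1 + 5·2 = 68
T: 5·1 + 9·2 + 4·3 + 1·3 + 1·3 + 1·4 + 5·4 = 65
P: 5·3 + 9·1 + 4·1 + 1·0 + 1·4 + 1·2 + 5·0 = 34
R: 5·4 + 9·0 + 4·2 + 1·1 + 1·1 + 1·0 + 5·1 = 35
Q: 5·0 + 9·4 + 4·0 + 1·2 + 1·2 + 1·3 + 5·3 = 58
S has the highest Borda score (68).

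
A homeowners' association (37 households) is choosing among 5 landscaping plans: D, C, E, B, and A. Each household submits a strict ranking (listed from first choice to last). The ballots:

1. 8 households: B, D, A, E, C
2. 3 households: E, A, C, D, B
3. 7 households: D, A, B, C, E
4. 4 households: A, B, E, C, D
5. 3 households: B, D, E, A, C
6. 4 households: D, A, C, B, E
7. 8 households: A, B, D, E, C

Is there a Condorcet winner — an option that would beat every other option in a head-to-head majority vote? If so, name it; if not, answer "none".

Checking pairwise contests:
B beats D 23–14.
D beats C 30–7.
D beats E 30–7.
A beats B 26–11.
D beats A 22–15.
Every option loses at least one head-to-head, so there is no Condorcet winner.

none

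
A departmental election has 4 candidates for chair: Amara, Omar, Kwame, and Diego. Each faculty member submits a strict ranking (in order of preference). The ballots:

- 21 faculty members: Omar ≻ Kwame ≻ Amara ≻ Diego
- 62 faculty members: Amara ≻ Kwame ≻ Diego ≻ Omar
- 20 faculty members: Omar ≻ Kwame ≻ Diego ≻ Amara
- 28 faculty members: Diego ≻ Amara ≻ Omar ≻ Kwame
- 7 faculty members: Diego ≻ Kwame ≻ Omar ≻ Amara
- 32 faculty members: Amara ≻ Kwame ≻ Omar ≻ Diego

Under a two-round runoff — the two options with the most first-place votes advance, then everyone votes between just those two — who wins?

Round 1 first-place votes: Amara 94, Omar 41, Kwame 0, Diego 35.
Amara and Omar advance.
Runoff: Amara is preferred to Omar by 122 voters; Omar by 48.
Amara wins the runoff.

Amara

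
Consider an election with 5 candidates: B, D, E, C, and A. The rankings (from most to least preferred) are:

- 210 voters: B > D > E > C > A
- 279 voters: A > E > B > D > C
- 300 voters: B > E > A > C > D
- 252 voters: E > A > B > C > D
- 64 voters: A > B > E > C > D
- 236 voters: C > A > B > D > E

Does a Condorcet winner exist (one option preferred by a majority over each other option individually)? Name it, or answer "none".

none

Checking pairwise contests:
A beats B 831–510.
B beats D 1341–0.
B beats E 810–531.
B beats C 1105–236.
E beats A 762–579.
Every option loses at least one head-to-head, so there is no Condorcet winner.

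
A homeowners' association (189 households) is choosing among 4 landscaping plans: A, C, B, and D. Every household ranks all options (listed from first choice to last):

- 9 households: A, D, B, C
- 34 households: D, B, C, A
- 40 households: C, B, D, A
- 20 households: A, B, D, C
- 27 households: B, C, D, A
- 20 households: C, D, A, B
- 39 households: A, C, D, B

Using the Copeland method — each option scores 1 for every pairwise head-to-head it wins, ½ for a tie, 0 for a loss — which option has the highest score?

A: loses to C, B, and D → score 0.
C: beats A, B, and D → score 3.
B: beats A; loses to C and D → score 1.
D: beats A and B; loses to C → score 2.
C has the best pairwise record.

C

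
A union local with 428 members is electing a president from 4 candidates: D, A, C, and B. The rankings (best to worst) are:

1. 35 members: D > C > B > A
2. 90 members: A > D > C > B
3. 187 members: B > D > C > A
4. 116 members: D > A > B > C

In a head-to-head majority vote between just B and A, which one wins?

B

Voters preferring B to A: 222; preferring A to B: 206.
B wins the head-to-head.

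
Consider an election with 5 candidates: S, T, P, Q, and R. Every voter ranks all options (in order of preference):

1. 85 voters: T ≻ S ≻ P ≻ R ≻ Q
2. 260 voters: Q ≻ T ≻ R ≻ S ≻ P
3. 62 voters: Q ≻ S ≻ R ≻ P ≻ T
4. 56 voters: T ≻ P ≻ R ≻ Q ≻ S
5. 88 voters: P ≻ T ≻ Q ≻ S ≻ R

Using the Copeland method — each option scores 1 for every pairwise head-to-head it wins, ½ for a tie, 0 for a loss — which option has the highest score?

S: beats P; loses to T, Q, and R → score 1.
T: beats S, P, and R; loses to Q → score 3.
P: loses to S, T, Q, and R → score 0.
Q: beats S, T, P, and R → score 4.
R: beats S and P; loses to T and Q → score 2.
Q has the best pairwise record.

Q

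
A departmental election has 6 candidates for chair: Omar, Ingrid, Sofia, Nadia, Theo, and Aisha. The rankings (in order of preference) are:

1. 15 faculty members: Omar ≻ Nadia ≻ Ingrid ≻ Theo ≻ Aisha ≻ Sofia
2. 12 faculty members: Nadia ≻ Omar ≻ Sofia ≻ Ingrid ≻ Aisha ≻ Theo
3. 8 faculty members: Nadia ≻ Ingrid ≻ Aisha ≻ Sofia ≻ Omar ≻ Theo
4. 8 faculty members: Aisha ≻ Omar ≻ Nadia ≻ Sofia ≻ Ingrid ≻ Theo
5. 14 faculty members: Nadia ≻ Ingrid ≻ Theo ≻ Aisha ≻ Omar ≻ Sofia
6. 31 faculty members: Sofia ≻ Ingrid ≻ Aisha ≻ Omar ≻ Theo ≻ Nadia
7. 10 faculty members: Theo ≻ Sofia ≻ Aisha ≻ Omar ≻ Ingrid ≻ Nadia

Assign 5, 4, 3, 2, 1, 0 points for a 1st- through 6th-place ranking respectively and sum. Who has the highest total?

Omar: 15·5 + 12·4 + 8·1 + 8·4 + 14·1 + 31·2 + 10·2 = 259
Ingrid: 15·3 + 12·2 + 8·4 + 8·1 + 14·4 + 31·4 + 10·1 = 299
Sofia: 15·0 + 12·3 + 8·2 + 8·2 + 14·0 + 31·5 + 10·4 = 263
Nadia: 15·4 + 12·5 + 8·5 + 8·3 + 14·5 + 31·0 + 10·0 = 254
Theo: 15·2 + 12·0 + 8·0 + 8·0 + 14·3 + 31·1 + 10·5 = 153
Aisha: 15·1 + 12·1 + 8·3 + 8·5 + 14·2 + 31·3 + 10·3 = 242
Ingrid has the highest Borda score (299).

Ingrid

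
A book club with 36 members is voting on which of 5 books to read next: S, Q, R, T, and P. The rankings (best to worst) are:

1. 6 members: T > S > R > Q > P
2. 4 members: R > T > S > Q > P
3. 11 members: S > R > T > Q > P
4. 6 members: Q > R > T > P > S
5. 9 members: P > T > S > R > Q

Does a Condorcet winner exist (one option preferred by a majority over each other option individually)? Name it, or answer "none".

Checking pairwise contests:
T beats S 25–11.
S beats Q 30–6.
S beats R 26–10.
R beats T 21–15.
S beats P 21–15.
Every option loses at least one head-to-head, so there is no Condorcet winner.

none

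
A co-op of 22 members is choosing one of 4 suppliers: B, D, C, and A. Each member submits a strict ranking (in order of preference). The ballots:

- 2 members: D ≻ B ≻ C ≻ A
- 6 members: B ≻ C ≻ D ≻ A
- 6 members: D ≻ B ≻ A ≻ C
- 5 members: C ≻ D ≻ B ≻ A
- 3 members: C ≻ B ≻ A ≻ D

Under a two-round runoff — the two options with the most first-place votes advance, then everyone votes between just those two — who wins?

Round 1 first-place votes: B 6, D 8, C 8, A 0.
C and D advance.
Runoff: C is preferred to D by 14 voters; D by 8.
C wins the runoff.

C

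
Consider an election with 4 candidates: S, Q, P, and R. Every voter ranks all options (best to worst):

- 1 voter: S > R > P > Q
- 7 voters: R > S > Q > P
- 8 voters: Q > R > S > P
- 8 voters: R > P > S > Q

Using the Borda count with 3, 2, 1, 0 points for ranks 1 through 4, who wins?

R

S: 1·3 + 7·2 + 8·1 + 8·1 = 33
Q: 1·0 + 7·1 + 8·3 + 8·0 = 31
P: 1·1 + 7·0 + 8·0 + 8·2 = 17
R: 1·2 + 7·3 + 8·2 + 8·3 = 63
R has the highest Borda score (63).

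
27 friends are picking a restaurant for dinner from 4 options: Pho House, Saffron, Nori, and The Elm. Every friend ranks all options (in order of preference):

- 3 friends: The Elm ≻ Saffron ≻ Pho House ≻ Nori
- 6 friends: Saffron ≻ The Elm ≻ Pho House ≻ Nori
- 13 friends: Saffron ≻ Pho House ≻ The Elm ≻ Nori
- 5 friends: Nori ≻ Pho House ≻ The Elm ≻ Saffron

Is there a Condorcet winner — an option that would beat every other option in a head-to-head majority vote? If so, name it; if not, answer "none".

Saffron

Saffron vs Pho House: 22–5 for Saffron.
Saffron vs Nori: 22–5 for Saffron.
Saffron vs The Elm: 19–8 for Saffron.
Saffron beats every other option head-to-head.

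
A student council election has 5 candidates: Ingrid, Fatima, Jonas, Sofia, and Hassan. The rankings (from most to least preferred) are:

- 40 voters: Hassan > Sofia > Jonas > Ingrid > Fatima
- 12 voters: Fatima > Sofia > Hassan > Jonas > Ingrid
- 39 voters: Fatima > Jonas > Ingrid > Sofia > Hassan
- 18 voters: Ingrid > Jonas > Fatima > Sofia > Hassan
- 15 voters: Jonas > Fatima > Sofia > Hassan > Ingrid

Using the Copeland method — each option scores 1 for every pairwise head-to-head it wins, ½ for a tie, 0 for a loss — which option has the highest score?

Ingrid: loses to Fatima, Jonas, Sofia, and Hassan → score 0.
Fatima: beats Ingrid, Sofia, and Hassan; loses to Jonas → score 3.
Jonas: beats Ingrid, Fatima, Sofia, and Hassan → score 4.
Sofia: beats Ingrid and Hassan; loses to Fatima and Jonas → score 2.
Hassan: beats Ingrid; loses to Fatima, Jonas, and Sofia → score 1.
Jonas has the best pairwise record.

Jonas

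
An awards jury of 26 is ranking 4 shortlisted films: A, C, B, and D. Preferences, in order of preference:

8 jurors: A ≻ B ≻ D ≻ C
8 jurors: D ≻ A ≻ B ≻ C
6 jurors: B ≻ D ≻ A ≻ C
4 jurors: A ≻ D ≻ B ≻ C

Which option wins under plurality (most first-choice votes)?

A

First-place votes: A 12, C 0, B 6, D 8.
A has the most first-place votes.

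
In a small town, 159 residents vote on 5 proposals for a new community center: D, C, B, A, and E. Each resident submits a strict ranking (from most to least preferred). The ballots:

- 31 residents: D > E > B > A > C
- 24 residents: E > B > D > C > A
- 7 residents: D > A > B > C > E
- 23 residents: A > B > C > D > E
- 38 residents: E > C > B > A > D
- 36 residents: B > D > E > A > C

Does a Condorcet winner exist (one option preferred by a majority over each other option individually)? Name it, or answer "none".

none

Checking pairwise contests:
B beats D 121–38.
D beats C 98–61.
E beats B 93–66.
D beats A 98–61.
D beats E 97–62.
Every option loses at least one head-to-head, so there is no Condorcet winner.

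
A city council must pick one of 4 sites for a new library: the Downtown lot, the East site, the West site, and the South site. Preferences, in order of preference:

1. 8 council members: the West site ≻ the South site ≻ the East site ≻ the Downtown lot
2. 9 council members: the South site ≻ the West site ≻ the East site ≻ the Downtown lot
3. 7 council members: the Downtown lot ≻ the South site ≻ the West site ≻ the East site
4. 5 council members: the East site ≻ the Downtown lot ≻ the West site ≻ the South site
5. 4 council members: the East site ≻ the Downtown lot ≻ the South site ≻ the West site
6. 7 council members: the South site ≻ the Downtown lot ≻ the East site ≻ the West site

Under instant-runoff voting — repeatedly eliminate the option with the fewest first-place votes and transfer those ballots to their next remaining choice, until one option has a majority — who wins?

the South site

Round 1: the Downtown lot 7, the East site 9, the West site 8, the South site 16. Eliminate the Downtown lot.
Round 2: the East site 9, the West site 8, the South site 23. The South site has a majority.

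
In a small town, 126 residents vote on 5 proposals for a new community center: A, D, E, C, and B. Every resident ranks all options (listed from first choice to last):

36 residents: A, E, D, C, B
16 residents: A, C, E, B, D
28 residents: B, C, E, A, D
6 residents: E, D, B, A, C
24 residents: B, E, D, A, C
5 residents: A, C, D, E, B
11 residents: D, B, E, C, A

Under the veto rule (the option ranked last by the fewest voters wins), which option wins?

E

Last-place votes: A 11, D 44, E 0, C 30, B 41.
E is ranked last by the fewest voters, so E wins.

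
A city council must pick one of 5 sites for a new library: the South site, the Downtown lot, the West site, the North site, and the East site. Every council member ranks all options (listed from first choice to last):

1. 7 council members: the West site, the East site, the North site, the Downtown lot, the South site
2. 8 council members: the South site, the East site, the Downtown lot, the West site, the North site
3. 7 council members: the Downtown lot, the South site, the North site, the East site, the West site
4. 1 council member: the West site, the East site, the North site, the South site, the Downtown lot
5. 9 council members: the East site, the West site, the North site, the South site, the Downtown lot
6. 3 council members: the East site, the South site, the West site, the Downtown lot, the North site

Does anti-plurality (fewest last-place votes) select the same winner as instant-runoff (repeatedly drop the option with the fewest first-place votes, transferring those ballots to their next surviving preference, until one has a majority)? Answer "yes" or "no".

yes

Anti-plurality — last-place votes: the South site 7, the Downtown lot 10, the West site 7, the North site 11, the East site 0. Winner: the East site.
Instant-runoff — R1 the South site 8, the Downtown lot 7, the West site 8, the North site 0, the East site 12 (the North site out); R2 the South site 8, the Downtown lot 7, the West site 8, the East site 12 (the Downtown lot out); R3 the South site 15, the West site 8, the East site 12 (the West site out); R4 the South site 15, the East site 20 (the East site winner). Winner: the East site.
The two methods agree.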